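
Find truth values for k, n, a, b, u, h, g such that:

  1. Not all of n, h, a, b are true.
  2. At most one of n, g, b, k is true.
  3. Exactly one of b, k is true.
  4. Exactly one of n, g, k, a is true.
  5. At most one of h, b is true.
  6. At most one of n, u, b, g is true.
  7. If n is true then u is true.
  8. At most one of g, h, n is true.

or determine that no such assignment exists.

k = True; n = False; a = False; b = False; u = False; h = True; g = False

  (1) {n, h, a, b}: 1/4 true — not all ✓
  (2) {n, g, b, k}: 1 true — at most one ✓
  (3) {b, k}: 1 true — exactly one ✓
  (4) {n, g, k, a}: 1 true — exactly one ✓
  (5) {h, b}: 1 true — at most one ✓
  (6) {n, u, b, g}: 0 true — at most one ✓
  (7) n=F ⇒ u: vacuous ✓
  (8) {g, h, n}: 1 true — at most one ✓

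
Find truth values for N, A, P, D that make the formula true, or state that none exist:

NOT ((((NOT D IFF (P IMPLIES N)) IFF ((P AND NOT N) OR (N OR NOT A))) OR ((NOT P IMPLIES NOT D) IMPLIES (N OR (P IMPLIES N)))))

N = False, A = False, P = True, D = False

  NOT ((((NOT D IFF (P IMPLIES N)) IFF ((P AND NOT N) OR (N OR NOT A))) OR ((NOT P IMPLIES NOT D) IMPLIES (N OR (P IMPLIES N))))) = True
    ((NOT D IFF (P IMPLIES N)) IFF ((P AND NOT N) OR (N OR NOT A))) OR ((NOT P IMPLIES NOT D) IMPLIES (N OR (P IMPLIES N))) = False
      (NOT D IFF (P IMPLIES N)) IFF ((P AND NOT N) OR (N OR NOT A)) = False
        NOT D IFF (P IMPLIES N) = False
          NOT D = True
          P IMPLIES N = False
        (P AND NOT N) OR (N OR NOT A) = True
          P AND NOT N = True
            NOT N = True
          N OR NOT A = True
            NOT A = True
      (NOT P IMPLIES NOT D) IMPLIES (N OR (P IMPLIES N)) = False
        NOT P IMPLIES NOT D = True
          NOT P = False
          NOT D = True
        N OR (P IMPLIES N) = False
          P IMPLIES N = False
The formula evaluates to True.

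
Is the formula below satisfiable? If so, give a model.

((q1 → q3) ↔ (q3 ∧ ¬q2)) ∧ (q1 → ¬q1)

q1 = False; q2 = False; q3 = True

  (q1 → q3) ↔ (q3 ∧ ¬q2) = True
    q1 → q3 = True
    q3 ∧ ¬q2 = True
      ¬q2 = True
  q1 → ¬q1 = True
    ¬q1 = True
Both conjuncts True, so the formula holds.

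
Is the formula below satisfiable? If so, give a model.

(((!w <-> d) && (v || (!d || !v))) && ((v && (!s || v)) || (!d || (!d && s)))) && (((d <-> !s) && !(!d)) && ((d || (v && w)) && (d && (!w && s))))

Case d = True: the formula simplifies to ((!w && (v || !v)) && (v && (!s || v))) && (!s && (!w && s)).
  s = True: the conjunct !s is False.
  s = False: the conjunct s is False.
Case d = False: the conjunct !(!d) becomes !(!False) = False.
Both cases fail — unsatisfiable.

No satisfying assignment exists.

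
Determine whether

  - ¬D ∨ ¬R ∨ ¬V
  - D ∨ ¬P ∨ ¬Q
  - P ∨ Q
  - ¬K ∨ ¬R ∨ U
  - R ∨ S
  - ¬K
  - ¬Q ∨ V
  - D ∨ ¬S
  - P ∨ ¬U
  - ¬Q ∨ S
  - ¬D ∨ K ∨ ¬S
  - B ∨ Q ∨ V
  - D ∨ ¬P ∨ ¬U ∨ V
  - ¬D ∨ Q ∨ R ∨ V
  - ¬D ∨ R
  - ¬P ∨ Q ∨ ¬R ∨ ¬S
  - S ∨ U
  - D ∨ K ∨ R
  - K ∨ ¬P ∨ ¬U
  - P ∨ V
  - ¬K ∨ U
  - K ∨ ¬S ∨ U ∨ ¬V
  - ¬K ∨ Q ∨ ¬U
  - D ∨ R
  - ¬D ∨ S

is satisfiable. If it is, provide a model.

UNSATISFIABLE

Case U = True:
  (¬K) forces K = False.
  (P ∨ ¬U) forces P = True.
  Clause (K ∨ ¬P ∨ ¬U) is falsified — contradiction.
Case U = False:
  (¬K) forces K = False.
  (S ∨ U) forces S = True.
  (D ∨ ¬S) forces D = True.
  Clause (¬D ∨ K ∨ ¬S) is falsified — contradiction.
Both cases fail, so the formula is unsatisfiable.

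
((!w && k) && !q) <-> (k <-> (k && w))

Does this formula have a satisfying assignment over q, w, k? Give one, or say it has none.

q = True, w = False, k = True

  ((!w && k) && !q) <-> (k <-> (k && w)) = True
    (!w && k) && !q = False
      !w && k = True
        !w = True
      !q = False
    k <-> (k && w) = False
      k && w = False
The formula evaluates to True.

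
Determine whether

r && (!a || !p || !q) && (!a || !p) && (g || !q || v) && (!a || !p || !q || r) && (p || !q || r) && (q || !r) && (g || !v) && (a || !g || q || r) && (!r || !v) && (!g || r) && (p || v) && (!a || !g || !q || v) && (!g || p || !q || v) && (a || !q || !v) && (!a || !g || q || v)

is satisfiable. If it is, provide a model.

Unit clause (r) forces r = True.
In (q || !r) only q is left, so q = True.
In (!r || !v) only !v is left, so v = False.
In (p || v) only p is left, so p = True.
In (!a || !p || !q) only !a is left, so a = False.
In (g || !q || v) only g is left, so g = True.
All clauses satisfied.

v: False, r: True, a: False, g: True, p: True, q: True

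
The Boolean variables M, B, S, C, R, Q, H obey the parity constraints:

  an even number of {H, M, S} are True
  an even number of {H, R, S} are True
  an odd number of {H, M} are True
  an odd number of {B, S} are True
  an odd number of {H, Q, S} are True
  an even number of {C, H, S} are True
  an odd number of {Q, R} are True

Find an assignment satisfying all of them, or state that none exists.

M = True, B = False, S = True, C = True, R = True, Q = False, H = False

{H, M, S}: 2 true → even ✓
{H, R, S}: 2 true → even ✓
{H, M}: 1 true → odd ✓
{B, S}: 1 true → odd ✓
{H, Q, S}: 1 true → odd ✓
{C, H, S}: 2 true → even ✓
{Q, R}: 1 true → odd ✓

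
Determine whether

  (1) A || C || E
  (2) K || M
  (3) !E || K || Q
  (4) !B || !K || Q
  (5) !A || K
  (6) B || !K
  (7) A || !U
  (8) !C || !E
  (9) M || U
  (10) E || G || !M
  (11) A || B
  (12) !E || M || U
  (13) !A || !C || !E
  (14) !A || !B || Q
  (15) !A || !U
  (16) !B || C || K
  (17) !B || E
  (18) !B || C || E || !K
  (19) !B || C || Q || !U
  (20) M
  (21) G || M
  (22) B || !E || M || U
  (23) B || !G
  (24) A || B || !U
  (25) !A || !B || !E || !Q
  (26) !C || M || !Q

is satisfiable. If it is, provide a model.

B = True, K = True, C = False, M = True, G = True, E = True, U = False, Q = True, A = False

Unit clause (M) forces M = True.
Set B = True.
  then (!B || E) forces E = True.
  then (!C || !E) forces C = False.
  then (!B || C || K) forces K = True.
  then (!B || !K || Q) forces Q = True.
  then (!A || !B || !E || !Q) forces A = False.
  then (A || !U) forces U = False.
Set G = True.
All clauses satisfied.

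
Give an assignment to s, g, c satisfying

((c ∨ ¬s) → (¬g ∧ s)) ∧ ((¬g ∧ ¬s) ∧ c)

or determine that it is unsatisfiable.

No satisfying assignment exists.

Case s = True: the conjunct ¬s is False.
Case s = False: the conjunct (c ∨ ¬s) → (¬g ∧ s) becomes (c ∨ True) → (¬g ∧ False) = False.
Both cases fail — unsatisfiable.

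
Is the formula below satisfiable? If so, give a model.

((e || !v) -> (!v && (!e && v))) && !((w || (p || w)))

w = False, v = True, p = False, e = False

  (e || !v) -> (!v && (!e && v)) = True
    e || !v = False
      !v = False
    !v && (!e && v) = False
      !v = False
      !e && v = True
        !e = True
  !((w || (p || w))) = True
    w || (p || w) = False
      p || w = False
Both conjuncts True, so the formula holds.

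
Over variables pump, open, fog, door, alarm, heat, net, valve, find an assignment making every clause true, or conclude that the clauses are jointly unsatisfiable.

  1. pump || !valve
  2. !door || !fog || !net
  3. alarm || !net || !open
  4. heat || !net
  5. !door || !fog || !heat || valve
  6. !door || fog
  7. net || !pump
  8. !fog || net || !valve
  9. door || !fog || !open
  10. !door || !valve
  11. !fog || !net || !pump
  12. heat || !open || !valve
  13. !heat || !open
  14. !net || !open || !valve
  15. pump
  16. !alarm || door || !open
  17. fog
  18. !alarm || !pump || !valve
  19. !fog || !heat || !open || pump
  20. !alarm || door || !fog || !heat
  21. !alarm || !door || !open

Unsatisfiable

Case fog = True:
  (pump) forces pump = True.
  (net || !pump) forces net = True.
  Clause (!fog || !net || !pump) is falsified — contradiction.
Case fog = False:
  Clause (fog) is falsified — contradiction.
Both cases fail, so the formula is unsatisfiable.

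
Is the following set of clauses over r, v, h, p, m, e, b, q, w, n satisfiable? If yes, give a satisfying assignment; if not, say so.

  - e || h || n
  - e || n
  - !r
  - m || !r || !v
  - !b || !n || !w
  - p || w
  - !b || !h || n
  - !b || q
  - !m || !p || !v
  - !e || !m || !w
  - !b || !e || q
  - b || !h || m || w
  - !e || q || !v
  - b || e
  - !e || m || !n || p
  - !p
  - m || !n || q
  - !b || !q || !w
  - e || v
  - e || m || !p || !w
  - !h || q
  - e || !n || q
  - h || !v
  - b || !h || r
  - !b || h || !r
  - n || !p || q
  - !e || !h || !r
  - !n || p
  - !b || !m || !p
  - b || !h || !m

r: False, v: False, h: False, p: False, m: False, e: True, b: False, q: False, w: True, n: False

Unit clause (!r) forces r = False.
Unit clause (!p) forces p = False.
In (!n || p) only !n is left, so n = False.
In (e || n) only e is left, so e = True.
In (p || w) only w is left, so w = True.
In (!e || !m || !w) only !m is left, so m = False.
Try v = True:
  (!e || q || !v) forces q = True.
  (!b || !q || !w) forces b = False.
  (h || !v) forces h = True.
  clause (b || !h || r) is falsified — backtrack.
So v = False.
Set h = False.
Set b = False.
Set q = False.
All clauses satisfied.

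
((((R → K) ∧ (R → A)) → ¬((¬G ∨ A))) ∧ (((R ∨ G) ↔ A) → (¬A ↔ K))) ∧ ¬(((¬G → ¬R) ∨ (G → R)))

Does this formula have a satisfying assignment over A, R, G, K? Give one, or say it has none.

No satisfying assignment exists.

The conjunct ¬(((¬G → ¬R) ∨ (G → R))) is unsatisfiable on its own:
  R=F, G=F: evaluates to False.
  R=F, G=T: evaluates to False.
  R=T, G=F: evaluates to False.
  R=T, G=T: evaluates to False.
So the whole conjunction is unsatisfiable.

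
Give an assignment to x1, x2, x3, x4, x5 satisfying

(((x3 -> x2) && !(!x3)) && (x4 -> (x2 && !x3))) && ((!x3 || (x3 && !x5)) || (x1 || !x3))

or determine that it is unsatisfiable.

x1 = True; x2 = True; x3 = True; x4 = False; x5 = True

  ((x3 -> x2) && !(!x3)) && (x4 -> (x2 && !x3)) = True
    (x3 -> x2) && !(!x3) = True
      x3 -> x2 = True
      !(!x3) = True
        !x3 = False
    x4 -> (x2 && !x3) = True
      x2 && !x3 = False
        !x3 = False
  (!x3 || (x3 && !x5)) || (x1 || !x3) = True
    !x3 || (x3 && !x5) = False
      !x3 = False
      x3 && !x5 = False
        !x5 = False
    x1 || !x3 = True
      !x3 = False
Both conjuncts True, so the formula holds.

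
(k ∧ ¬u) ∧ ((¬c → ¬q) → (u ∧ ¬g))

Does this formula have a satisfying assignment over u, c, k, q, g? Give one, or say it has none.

u = False, c = False, k = True, q = True, g = False

  k ∧ ¬u = True
    ¬u = True
  (¬c → ¬q) → (u ∧ ¬g) = True
    ¬c → ¬q = False
      ¬c = True
      ¬q = False
    u ∧ ¬g = False
      ¬g = True
Both conjuncts True, so the formula holds.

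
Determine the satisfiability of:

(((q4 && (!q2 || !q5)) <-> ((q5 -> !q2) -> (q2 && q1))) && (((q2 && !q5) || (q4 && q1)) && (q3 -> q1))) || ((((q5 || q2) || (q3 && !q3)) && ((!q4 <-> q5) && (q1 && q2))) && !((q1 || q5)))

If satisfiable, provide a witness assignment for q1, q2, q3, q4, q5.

q1: True, q2: True, q3: False, q4: True, q5: False

  (((q4 && (!q2 || !q5)) <-> ((q5 -> !q2) -> (q2 && q1))) && (((q2 && !q5) || (q4 && q1)) && (q3 -> q1))) || ((((q5 || q2) || (q3 && !q3)) && ((!q4 <-> q5) && (q1 && q2))) && !((q1 || q5))) = True
    ((q4 && (!q2 || !q5)) <-> ((q5 -> !q2) -> (q2 && q1))) && (((q2 && !q5) || (q4 && q1)) && (q3 -> q1)) = True
      (q4 && (!q2 || !q5)) <-> ((q5 -> !q2) -> (q2 && q1)) = True
        q4 && (!q2 || !q5) = True
          !q2 || !q5 = True
            !q2 = False
            !q5 = True
        (q5 -> !q2) -> (q2 && q1) = True
          q5 -> !q2 = True
            !q2 = False
          q2 && q1 = True
      ((q2 && !q5) || (q4 && q1)) && (q3 -> q1) = True
        (q2 && !q5) || (q4 && q1) = True
          q2 && !q5 = True
            !q5 = True
          q4 && q1 = True
        q3 -> q1 = True
    (((q5 || q2) || (q3 && !q3)) && ((!q4 <-> q5) && (q1 && q2))) && !((q1 || q5)) = False
      ((q5 || q2) || (q3 && !q3)) && ((!q4 <-> q5) && (q1 && q2)) = True
        (q5 || q2) || (q3 && !q3) = True
          q5 || q2 = True
          q3 && !q3 = False
            !q3 = True
        (!q4 <-> q5) && (q1 && q2) = True
          !q4 <-> q5 = True
            !q4 = False
          q1 && q2 = True
      !((q1 || q5)) = False
        q1 || q5 = True
The formula evaluates to True.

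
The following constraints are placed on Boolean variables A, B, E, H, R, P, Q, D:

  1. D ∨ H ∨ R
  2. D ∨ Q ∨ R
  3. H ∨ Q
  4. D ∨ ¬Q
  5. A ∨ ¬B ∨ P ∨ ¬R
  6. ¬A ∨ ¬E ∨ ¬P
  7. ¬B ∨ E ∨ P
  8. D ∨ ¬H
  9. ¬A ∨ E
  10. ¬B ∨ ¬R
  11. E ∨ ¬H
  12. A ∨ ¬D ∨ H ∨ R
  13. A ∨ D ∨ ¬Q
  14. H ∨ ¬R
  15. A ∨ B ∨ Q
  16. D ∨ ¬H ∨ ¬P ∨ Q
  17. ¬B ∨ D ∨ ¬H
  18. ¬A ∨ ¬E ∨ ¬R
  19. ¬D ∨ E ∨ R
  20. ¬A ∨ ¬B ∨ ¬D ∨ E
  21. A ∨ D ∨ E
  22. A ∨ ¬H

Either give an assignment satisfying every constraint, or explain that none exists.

A: True, B: True, E: True, H: False, R: False, P: False, Q: True, D: True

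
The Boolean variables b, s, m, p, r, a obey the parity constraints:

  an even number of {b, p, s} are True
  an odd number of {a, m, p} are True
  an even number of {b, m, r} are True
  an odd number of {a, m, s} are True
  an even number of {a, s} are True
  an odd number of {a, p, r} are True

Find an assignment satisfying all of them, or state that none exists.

b = False; s = False; m = True; p = False; r = True; a = False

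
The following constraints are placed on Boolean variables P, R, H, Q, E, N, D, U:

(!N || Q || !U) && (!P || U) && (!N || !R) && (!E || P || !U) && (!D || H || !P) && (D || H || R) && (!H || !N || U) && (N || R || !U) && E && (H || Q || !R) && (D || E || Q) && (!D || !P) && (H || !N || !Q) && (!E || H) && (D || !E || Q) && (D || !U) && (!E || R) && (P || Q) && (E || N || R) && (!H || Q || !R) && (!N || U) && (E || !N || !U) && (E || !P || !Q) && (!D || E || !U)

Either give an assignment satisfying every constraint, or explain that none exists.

P=F, R=T, H=T, Q=T, E=T, N=F, D=F, U=F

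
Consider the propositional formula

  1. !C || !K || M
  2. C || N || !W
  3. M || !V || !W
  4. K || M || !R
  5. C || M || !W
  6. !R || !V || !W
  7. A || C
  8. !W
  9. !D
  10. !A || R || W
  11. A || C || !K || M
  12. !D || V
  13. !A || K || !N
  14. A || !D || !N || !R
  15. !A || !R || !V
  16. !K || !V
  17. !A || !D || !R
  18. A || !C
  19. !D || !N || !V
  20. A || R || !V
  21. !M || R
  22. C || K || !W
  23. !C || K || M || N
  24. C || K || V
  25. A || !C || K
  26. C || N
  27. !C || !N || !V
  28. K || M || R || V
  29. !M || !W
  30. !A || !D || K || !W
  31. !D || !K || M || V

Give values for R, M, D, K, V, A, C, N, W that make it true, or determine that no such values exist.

Unit clause (!W) forces W = False.
Unit clause (!D) forces D = False.
Set R = True.
Set M = True.
Set K = True.
  then (!K || !V) forces V = False.
Try A = False:
  (A || C) forces C = True.
  clause (A || !C) is falsified — backtrack.
So A = True.
Set C = False.
  then (C || N) forces N = True.
All clauses satisfied.

R=T, M=T, D=F, K=T, V=F, A=T, C=F, N=T, W=F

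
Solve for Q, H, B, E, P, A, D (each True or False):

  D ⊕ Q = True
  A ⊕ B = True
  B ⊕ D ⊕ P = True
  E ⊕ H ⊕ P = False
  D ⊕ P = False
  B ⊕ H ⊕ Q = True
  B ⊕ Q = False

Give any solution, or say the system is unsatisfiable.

Q: True; H: True; B: True; E: True; P: False; A: False; D: False

D ⊕ Q = F ⊕ T = True ✓
A ⊕ B = F ⊕ T = True ✓
B ⊕ D ⊕ P = T ⊕ F ⊕ F = True ✓
E ⊕ H ⊕ P = T ⊕ T ⊕ F = False ✓
D ⊕ P = F ⊕ F = False ✓
B ⊕ H ⊕ Q = T ⊕ T ⊕ T = True ✓
B ⊕ Q = T ⊕ T = False ✓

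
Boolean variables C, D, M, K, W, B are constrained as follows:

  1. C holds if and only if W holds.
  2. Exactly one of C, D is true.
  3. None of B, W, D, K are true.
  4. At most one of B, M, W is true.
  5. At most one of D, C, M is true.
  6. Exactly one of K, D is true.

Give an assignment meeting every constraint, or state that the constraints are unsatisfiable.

The formula is unsatisfiable.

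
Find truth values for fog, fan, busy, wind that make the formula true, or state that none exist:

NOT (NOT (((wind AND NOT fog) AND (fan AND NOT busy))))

fog = False, fan = True, busy = False, wind = True

  NOT (NOT (((wind AND NOT fog) AND (fan AND NOT busy)))) = True
    NOT (((wind AND NOT fog) AND (fan AND NOT busy))) = False
      (wind AND NOT fog) AND (fan AND NOT busy) = True
        wind AND NOT fog = True
          NOT fog = True
        fan AND NOT busy = True
          NOT busy = True
The formula evaluates to True.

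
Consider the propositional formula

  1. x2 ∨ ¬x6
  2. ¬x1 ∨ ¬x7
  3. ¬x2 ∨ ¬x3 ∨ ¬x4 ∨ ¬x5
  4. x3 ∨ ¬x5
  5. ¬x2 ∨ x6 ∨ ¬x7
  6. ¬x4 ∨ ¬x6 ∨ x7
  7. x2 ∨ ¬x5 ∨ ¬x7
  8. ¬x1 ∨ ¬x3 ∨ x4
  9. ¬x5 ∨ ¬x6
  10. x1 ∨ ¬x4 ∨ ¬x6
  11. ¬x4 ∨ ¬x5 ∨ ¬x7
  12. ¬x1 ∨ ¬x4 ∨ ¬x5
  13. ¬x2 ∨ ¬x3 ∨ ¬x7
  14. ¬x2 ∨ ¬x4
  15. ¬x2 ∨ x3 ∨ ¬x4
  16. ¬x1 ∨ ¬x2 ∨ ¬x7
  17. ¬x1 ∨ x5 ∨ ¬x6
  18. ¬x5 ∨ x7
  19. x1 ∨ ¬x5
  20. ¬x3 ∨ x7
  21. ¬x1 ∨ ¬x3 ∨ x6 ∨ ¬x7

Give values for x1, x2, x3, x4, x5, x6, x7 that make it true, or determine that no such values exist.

x1: False, x2: False, x3: True, x4: True, x5: False, x6: False, x7: True

Set x1 = False.
  then (x1 ∨ ¬x5) forces x5 = False.
Set x2 = False.
  then (x2 ∨ ¬x6) forces x6 = False.
Set x3 = True.
  then (¬x3 ∨ x7) forces x7 = True.
Set x4 = True.
All clauses satisfied.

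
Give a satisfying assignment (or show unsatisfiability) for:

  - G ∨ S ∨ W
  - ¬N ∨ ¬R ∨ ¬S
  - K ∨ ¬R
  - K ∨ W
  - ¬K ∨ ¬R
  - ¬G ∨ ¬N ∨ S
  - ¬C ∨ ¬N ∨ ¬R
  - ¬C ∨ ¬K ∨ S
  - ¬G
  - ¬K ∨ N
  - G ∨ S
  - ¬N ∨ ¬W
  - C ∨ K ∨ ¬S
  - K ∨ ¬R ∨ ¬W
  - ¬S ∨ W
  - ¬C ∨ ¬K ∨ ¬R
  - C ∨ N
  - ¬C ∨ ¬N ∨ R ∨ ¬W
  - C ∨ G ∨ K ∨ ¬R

R: False, K: False, S: True, G: False, W: True, N: False, C: True

Unit clause (¬G) forces G = False.
In (G ∨ S) only S is left, so S = True.
In (¬S ∨ W) only W is left, so W = True.
In (¬N ∨ ¬W) only ¬N is left, so N = False.
In (C ∨ N) only C is left, so C = True.
In (¬K ∨ N) only ¬K is left, so K = False.
In (K ∨ ¬R ∨ ¬W) only ¬R is left, so R = False.
All clauses satisfied.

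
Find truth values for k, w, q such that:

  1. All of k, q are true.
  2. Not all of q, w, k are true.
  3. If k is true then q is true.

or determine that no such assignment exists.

k = True; w = False; q = True

  (1) {k, q}: all 2 true ✓
  (2) {q, w, k}: 2/3 true — not all ✓
  (3) k=T ⇒ q: T ✓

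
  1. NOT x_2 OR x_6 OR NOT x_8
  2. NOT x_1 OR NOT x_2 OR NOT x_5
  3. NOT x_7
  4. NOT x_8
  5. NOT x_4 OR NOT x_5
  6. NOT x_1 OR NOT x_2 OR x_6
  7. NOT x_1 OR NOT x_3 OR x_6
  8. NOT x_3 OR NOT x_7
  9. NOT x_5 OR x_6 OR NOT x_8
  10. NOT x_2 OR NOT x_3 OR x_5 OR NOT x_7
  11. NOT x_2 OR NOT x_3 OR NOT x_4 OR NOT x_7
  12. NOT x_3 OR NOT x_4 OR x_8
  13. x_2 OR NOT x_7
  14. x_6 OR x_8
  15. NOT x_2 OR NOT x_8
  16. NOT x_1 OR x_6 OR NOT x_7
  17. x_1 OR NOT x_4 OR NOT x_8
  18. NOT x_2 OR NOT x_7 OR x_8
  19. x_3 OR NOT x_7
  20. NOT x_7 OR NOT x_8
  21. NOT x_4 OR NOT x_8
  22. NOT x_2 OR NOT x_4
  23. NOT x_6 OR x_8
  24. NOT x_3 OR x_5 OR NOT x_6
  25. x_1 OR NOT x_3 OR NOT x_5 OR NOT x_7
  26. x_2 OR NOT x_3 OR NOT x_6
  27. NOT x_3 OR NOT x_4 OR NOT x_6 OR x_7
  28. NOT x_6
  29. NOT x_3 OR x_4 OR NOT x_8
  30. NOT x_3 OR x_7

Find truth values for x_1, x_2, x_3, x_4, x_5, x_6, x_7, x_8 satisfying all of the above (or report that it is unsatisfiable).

Unsatisfiable

Case x_6 = True:
  Clause (NOT x_6) is falsified — contradiction.
Case x_6 = False:
  (NOT x_7) forces x_7 = False.
  (NOT x_8) forces x_8 = False.
  Clause (x_6 OR x_8) is falsified — contradiction.
Both cases fail, so the formula is unsatisfiable.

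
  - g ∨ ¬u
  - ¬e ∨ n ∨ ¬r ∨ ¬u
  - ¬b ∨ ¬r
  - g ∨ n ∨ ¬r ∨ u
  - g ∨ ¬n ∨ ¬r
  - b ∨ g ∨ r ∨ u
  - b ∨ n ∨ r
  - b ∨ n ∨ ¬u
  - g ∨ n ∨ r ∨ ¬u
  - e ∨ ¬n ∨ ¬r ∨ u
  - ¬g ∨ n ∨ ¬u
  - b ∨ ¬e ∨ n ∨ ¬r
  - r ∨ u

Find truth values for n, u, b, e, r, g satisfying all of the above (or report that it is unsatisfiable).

n = True, u = False, b = False, e = True, r = True, g = True

Set n = True.
Set u = False.
  then (r ∨ u) forces r = True.
  then (¬b ∨ ¬r) forces b = False.
  then (g ∨ ¬n ∨ ¬r) forces g = True.
  then (e ∨ ¬n ∨ ¬r ∨ u) forces e = True.
All clauses satisfied.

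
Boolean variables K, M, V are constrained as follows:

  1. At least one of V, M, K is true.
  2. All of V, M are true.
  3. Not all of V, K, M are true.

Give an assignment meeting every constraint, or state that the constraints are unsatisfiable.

K = False, M = True, V = True

  (1) {V, M, K}: 2 true — at least one ✓
  (2) {V, M}: all 2 true ✓
  (3) {V, K, M}: 2/3 true — not all ✓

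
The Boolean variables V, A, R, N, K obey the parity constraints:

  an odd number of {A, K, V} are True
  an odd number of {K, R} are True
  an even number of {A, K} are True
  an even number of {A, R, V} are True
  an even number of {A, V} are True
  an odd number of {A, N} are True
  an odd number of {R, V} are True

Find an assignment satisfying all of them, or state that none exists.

V: True, A: True, R: False, N: False, K: True

{A, K, V}: 3 true → odd ✓
{K, R}: 1 true → odd ✓
{A, K}: 2 true → even ✓
{A, R, V}: 2 true → even ✓
{A, V}: 2 true → even ✓
{A, N}: 1 true → odd ✓
{R, V}: 1 true → odd ✓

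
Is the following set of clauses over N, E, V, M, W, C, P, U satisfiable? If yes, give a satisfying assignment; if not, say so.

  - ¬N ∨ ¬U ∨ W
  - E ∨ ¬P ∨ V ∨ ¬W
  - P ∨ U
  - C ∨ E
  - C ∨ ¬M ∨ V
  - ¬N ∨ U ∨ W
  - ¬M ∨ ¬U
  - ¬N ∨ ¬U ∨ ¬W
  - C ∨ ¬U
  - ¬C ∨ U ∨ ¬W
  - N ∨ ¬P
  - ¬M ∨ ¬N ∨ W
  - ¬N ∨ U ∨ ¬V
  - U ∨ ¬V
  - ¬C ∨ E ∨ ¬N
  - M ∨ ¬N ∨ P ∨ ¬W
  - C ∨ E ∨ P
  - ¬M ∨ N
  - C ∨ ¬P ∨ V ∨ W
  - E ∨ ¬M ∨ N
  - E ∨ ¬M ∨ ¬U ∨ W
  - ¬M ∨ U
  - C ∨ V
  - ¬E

Unit clause (¬E) forces E = False.
In (C ∨ E) only C is left, so C = True.
In (¬C ∨ E ∨ ¬N) only ¬N is left, so N = False.
In (¬M ∨ N) only ¬M is left, so M = False.
In (N ∨ ¬P) only ¬P is left, so P = False.
In (P ∨ U) only U is left, so U = True.
Set V = True.
Set W = False.
All clauses satisfied.

N = False, E = False, V = True, M = False, W = False, C = True, P = False, U = True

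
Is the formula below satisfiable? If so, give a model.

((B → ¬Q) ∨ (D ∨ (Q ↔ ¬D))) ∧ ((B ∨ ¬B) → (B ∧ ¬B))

The conjunct (B ∨ ¬B) → (B ∧ ¬B) is unsatisfiable on its own:
  B=F: evaluates to False.
  B=T: evaluates to False.
So the whole conjunction is unsatisfiable.

Unsatisfiable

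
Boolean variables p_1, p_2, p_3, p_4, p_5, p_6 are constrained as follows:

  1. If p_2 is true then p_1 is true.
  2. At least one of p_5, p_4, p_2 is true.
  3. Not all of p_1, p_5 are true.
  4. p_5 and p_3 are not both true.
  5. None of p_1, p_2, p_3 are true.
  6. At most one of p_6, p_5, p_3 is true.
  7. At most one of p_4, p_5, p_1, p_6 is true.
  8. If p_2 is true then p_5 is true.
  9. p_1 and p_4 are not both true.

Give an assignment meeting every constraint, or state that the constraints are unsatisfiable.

p_1 = False; p_2 = False; p_3 = False; p_4 = False; p_5 = True; p_6 = False

  (1) p_2=F ⇒ p_1: vacuous ✓
  (2) {p_5, p_4, p_2}: 1 true — at least one ✓
  (3) {p_1, p_5}: 1/2 true — not all ✓
  (4) p_5=T, p_3=F — not both ✓
  (5) {p_1, p_2, p_3}: 0 true — none ✓
  (6) {p_6, p_5, p_3}: 1 true — at most one ✓
  (7) {p_4, p_5, p_1, p_6}: 1 true — at most one ✓
  (8) p_2=F ⇒ p_5: vacuous ✓
  (9) p_1=F, p_4=F — not both ✓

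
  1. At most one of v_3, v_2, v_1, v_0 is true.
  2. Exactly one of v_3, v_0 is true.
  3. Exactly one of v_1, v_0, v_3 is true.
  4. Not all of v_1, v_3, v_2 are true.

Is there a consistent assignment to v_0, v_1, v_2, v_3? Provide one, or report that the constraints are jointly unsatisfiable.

v_0: False, v_1: False, v_2: False, v_3: True

  (1) {v_3, v_2, v_1, v_0}: 1 true — at most one ✓
  (2) {v_3, v_0}: 1 true — exactly one ✓
  (3) {v_1, v_0, v_3}: 1 true — exactly one ✓
  (4) {v_1, v_3, v_2}: 1/3 true — not all ✓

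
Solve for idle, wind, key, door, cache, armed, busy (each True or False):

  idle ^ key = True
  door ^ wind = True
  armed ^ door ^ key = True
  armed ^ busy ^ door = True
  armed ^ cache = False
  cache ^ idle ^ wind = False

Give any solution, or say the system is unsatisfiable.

Adding constraints 1, 2, 3, 5, 6 mod 2: every variable appears an even number of times on the left, so the left side is 0.
But the right sides sum to 1 (mod 2). 0 ≠ 1 — the system is inconsistent.

No satisfying assignment exists.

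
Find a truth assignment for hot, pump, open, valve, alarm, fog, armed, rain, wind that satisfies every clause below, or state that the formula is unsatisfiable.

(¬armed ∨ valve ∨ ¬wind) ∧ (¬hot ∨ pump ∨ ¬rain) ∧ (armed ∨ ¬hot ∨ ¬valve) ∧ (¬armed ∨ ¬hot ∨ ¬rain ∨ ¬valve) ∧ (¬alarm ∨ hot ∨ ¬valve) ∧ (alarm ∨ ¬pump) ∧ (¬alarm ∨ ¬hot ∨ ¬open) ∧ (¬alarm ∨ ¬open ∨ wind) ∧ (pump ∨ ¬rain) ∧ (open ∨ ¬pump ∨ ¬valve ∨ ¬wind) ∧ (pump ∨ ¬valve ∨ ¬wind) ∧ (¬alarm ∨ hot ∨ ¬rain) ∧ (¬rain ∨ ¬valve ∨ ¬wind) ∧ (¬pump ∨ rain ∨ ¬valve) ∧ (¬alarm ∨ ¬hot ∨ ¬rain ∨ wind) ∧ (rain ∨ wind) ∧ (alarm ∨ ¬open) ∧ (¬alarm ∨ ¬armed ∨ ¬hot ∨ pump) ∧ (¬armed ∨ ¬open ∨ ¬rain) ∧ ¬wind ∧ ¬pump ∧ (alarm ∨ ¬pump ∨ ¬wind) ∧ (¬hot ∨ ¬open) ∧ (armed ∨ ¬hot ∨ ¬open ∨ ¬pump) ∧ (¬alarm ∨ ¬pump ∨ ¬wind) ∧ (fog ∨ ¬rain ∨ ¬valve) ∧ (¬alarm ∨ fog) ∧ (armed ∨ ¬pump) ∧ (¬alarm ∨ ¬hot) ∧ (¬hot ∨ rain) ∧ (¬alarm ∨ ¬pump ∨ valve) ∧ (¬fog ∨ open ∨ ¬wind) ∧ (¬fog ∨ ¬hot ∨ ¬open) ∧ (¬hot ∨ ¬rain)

Unsatisfiable — no assignment works.

Case pump = True:
  Clause (¬pump) is falsified — contradiction.
Case pump = False:
  (pump ∨ ¬rain) forces rain = False.
  (rain ∨ wind) forces wind = True.
  Clause (¬wind) is falsified — contradiction.
Both cases fail, so the formula is unsatisfiable.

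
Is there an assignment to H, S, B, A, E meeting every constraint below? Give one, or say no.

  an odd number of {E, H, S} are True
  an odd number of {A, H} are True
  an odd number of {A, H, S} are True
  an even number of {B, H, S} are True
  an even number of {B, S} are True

H = False, S = False, B = False, A = True, E = True

{E, H, S}: 1 true → odd ✓
{A, H}: 1 true → odd ✓
{A, H, S}: 1 true → odd ✓
{B, H, S}: 0 true → even ✓
{B, S}: 0 true → even ✓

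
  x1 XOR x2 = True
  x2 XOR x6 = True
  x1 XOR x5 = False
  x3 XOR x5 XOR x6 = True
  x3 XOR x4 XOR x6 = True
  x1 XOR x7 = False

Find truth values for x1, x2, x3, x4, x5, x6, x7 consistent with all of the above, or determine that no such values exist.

x1 = False, x2 = True, x3 = True, x4 = False, x5 = False, x6 = False, x7 = False

x1 XOR x2 = F XOR T = True ✓
x2 XOR x6 = T XOR F = True ✓
x1 XOR x5 = F XOR F = False ✓
x3 XOR x5 XOR x6 = T XOR F XOR F = True ✓
x3 XOR x4 XOR x6 = T XOR F XOR F = True ✓
x1 XOR x7 = F XOR F = False ✓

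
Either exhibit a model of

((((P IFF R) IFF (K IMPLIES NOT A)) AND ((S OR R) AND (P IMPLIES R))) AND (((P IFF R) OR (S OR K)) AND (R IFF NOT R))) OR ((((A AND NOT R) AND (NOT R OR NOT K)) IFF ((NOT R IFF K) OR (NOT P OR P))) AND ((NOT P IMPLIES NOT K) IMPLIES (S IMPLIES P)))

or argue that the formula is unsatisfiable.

P: True; A: True; S: False; K: False; R: False

  ((((P IFF R) IFF (K IMPLIES NOT A)) AND ((S OR R) AND (P IMPLIES R))) AND (((P IFF R) OR (S OR K)) AND (R IFF NOT R))) OR ((((A AND NOT R) AND (NOT R OR NOT K)) IFF ((NOT R IFF K) OR (NOT P OR P))) AND ((NOT P IMPLIES NOT K) IMPLIES (S IMPLIES P))) = True
    (((P IFF R) IFF (K IMPLIES NOT A)) AND ((S OR R) AND (P IMPLIES R))) AND (((P IFF R) OR (S OR K)) AND (R IFF NOT R)) = False
      ((P IFF R) IFF (K IMPLIES NOT A)) AND ((S OR R) AND (P IMPLIES R)) = False
        (P IFF R) IFF (K IMPLIES NOT A) = False
          P IFF R = False
          K IMPLIES NOT A = True
            NOT A = False
        (S OR R) AND (P IMPLIES R) = False
          S OR R = False
          P IMPLIES R = False
      ((P IFF R) OR (S OR K)) AND (R IFF NOT R) = False
        (P IFF R) OR (S OR K) = False
          P IFF R = False
          S OR K = False
        R IFF NOT R = False
          NOT R = True
    (((A AND NOT R) AND (NOT R OR NOT K)) IFF ((NOT R IFF K) OR (NOT P OR P))) AND ((NOT P IMPLIES NOT K) IMPLIES (S IMPLIES P)) = True
      ((A AND NOT R) AND (NOT R OR NOT K)) IFF ((NOT R IFF K) OR (NOT P OR P)) = True
        (A AND NOT R) AND (NOT R OR NOT K) = True
          A AND NOT R = True
            NOT R = True
          NOT R OR NOT K = True
            NOT R = True
            NOT K = True
        (NOT R IFF K) OR (NOT P OR P) = True
          NOT R IFF K = False
            NOT R = True
          NOT P OR P = True
            NOT P = False
      (NOT P IMPLIES NOT K) IMPLIES (S IMPLIES P) = True
        NOT P IMPLIES NOT K = True
          NOT P = False
          NOT K = True
        S IMPLIES P = True
The formula evaluates to True.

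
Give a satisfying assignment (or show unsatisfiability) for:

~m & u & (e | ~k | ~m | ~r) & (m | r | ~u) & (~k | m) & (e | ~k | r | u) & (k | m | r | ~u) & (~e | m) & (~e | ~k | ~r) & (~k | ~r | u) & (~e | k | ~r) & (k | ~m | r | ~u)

u = True, e = False, m = False, r = True, k = False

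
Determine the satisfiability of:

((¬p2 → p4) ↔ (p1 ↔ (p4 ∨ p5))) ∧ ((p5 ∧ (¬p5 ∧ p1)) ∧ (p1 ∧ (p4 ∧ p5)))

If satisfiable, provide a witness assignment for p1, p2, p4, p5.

The formula is unsatisfiable.

Case p5 = True: the conjunct ¬p5 is False.
Case p5 = False: the conjunct p5 is False.
Both cases fail — unsatisfiable.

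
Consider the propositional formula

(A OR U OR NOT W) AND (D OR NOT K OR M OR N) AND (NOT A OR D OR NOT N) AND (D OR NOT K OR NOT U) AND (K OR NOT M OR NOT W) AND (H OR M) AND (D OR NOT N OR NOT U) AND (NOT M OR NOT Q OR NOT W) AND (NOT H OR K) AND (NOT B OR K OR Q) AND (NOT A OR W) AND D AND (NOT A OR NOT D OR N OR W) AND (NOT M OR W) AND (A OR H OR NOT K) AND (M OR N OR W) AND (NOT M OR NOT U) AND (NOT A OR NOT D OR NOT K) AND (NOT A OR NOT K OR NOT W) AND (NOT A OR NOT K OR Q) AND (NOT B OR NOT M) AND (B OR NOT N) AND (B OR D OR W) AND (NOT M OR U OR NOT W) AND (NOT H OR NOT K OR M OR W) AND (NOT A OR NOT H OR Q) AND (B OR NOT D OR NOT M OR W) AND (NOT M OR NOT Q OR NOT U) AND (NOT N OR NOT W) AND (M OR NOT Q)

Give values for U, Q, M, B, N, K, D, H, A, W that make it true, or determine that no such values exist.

Unit clause (D) forces D = True.
Set U = True.
  then (NOT M OR NOT U) forces M = False.
  then (M OR NOT Q) forces Q = False.
  then (H OR M) forces H = True.
  then (NOT H OR K) forces K = True.
  then (NOT A OR NOT D OR NOT K) forces A = False.
  then (NOT H OR NOT K OR M OR W) forces W = True.
  then (NOT N OR NOT W) forces N = False.
Set B = False.
All clauses satisfied.

U = True, Q = False, M = False, B = False, N = False, K = True, D = True, H = True, A = False, W = True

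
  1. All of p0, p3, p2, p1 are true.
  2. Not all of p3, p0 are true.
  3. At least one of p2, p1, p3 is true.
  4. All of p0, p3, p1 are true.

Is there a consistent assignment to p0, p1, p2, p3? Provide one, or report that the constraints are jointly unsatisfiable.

Case p0 = True:
  (1) forces p3 = True.
  Constraint (2) is violated (p3=T, p0=T) — contradiction.
Case p0 = False:
  Constraint (1) is violated (p0=F) — contradiction.
Both cases fail — unsatisfiable.

Unsatisfiable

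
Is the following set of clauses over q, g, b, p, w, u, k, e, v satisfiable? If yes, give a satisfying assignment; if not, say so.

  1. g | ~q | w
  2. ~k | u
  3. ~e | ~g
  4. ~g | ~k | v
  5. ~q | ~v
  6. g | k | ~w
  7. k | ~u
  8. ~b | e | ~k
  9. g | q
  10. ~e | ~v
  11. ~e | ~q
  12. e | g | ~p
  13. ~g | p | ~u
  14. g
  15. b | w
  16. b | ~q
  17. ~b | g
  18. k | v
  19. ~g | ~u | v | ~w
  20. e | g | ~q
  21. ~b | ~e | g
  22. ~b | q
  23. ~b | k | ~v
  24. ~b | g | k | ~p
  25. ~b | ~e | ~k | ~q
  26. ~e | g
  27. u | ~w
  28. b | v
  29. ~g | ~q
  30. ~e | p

q = False, g = True, b = False, p = True, w = True, u = True, k = True, e = False, v = True

Unit clause (g) forces g = True.
In (~g | ~q) only ~q is left, so q = False.
In (~e | ~g) only ~e is left, so e = False.
In (~b | q) only ~b is left, so b = False.
In (b | v) only v is left, so v = True.
In (b | w) only w is left, so w = True.
In (u | ~w) only u is left, so u = True.
In (k | ~u) only k is left, so k = True.
In (~g | p | ~u) only p is left, so p = True.
All clauses satisfied.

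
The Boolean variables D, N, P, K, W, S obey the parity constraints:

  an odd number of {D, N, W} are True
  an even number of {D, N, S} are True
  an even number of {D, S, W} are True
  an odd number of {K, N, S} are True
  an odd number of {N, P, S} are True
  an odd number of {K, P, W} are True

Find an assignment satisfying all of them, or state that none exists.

D = True, N = True, P = False, K = False, W = True, S = False

{D, N, W}: 3 true → odd ✓
{D, N, S}: 2 true → even ✓
{D, S, W}: 2 true → even ✓
{K, N, S}: 1 true → odd ✓
{N, P, S}: 1 true → odd ✓
{K, P, W}: 1 true → odd ✓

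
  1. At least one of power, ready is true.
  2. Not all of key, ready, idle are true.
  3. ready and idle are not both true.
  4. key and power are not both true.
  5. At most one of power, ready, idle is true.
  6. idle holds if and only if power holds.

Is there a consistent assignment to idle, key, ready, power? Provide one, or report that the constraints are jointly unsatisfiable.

idle: False, key: False, ready: True, power: False

  (1) {power, ready}: 1 true — at least one ✓
  (2) {key, ready, idle}: 1/3 true — not all ✓
  (3) ready=T, idle=F — not both ✓
  (4) key=F, power=F — not both ✓
  (5) {power, ready, idle}: 1 true — at most one ✓
  (6) idle=F, power=F — same ✓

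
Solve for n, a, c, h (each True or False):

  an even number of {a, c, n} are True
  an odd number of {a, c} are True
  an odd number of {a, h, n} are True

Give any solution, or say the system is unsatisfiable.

n = True, a = True, c = False, h = True

{a, c, n}: 2 true → even ✓
{a, c}: 1 true → odd ✓
{a, h, n}: 3 true → odd ✓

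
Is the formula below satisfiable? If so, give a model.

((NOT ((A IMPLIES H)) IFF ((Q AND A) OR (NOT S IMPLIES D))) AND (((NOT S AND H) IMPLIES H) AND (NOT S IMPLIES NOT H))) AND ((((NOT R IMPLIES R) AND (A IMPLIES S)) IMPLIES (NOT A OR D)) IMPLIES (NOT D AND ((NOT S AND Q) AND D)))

A = True, S = True, Q = False, H = False, R = True, D = False

  (NOT ((A IMPLIES H)) IFF ((Q AND A) OR (NOT S IMPLIES D))) AND (((NOT S AND H) IMPLIES H) AND (NOT S IMPLIES NOT H)) = True
    NOT ((A IMPLIES H)) IFF ((Q AND A) OR (NOT S IMPLIES D)) = True
      NOT ((A IMPLIES H)) = True
        A IMPLIES H = False
      (Q AND A) OR (NOT S IMPLIES D) = True
        Q AND A = False
        NOT S IMPLIES D = True
          NOT S = False
    ((NOT S AND H) IMPLIES H) AND (NOT S IMPLIES NOT H) = True
      (NOT S AND H) IMPLIES H = True
        NOT S AND H = False
          NOT S = False
      NOT S IMPLIES NOT H = True
        NOT S = False
        NOT H = True
  (((NOT R IMPLIES R) AND (A IMPLIES S)) IMPLIES (NOT A OR D)) IMPLIES (NOT D AND ((NOT S AND Q) AND D)) = True
    ((NOT R IMPLIES R) AND (A IMPLIES S)) IMPLIES (NOT A OR D) = False
      (NOT R IMPLIES R) AND (A IMPLIES S) = True
        NOT R IMPLIES R = True
          NOT R = False
        A IMPLIES S = True
      NOT A OR D = False
        NOT A = False
    NOT D AND ((NOT S AND Q) AND D) = False
      NOT D = True
      (NOT S AND Q) AND D = False
        NOT S AND Q = False
          NOT S = False
Both conjuncts True, so the formula holds.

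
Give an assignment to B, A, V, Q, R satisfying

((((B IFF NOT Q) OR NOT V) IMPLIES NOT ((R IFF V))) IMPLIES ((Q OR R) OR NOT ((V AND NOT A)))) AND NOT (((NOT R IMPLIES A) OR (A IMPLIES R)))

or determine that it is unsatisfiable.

The formula is unsatisfiable.

The conjunct NOT (((NOT R IMPLIES A) OR (A IMPLIES R))) is unsatisfiable on its own:
  A=F, R=F: evaluates to False.
  A=F, R=T: evaluates to False.
  A=T, R=F: evaluates to False.
  A=T, R=T: evaluates to False.
So the whole conjunction is unsatisfiable.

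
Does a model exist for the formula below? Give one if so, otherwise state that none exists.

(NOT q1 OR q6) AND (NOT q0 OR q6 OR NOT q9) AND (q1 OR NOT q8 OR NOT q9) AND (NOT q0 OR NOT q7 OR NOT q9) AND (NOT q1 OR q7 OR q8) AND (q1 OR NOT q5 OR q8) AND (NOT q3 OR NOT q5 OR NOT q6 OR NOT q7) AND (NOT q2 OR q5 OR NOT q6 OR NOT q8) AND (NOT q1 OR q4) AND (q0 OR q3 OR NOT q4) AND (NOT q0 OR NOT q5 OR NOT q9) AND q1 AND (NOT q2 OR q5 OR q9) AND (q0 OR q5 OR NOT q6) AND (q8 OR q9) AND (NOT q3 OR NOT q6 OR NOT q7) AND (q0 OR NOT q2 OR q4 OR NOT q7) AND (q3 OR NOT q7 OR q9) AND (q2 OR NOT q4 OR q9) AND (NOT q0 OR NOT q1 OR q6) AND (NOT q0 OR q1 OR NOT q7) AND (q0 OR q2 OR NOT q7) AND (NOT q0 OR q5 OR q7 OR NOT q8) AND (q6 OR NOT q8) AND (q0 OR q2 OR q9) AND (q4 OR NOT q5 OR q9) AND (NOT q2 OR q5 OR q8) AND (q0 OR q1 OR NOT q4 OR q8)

q0=T, q1=T, q2=T, q3=T, q4=T, q5=T, q6=T, q7=F, q8=T, q9=F

Unit clause (q1) forces q1 = True.
In (NOT q1 OR q6) only q6 is left, so q6 = True.
In (NOT q1 OR q4) only q4 is left, so q4 = True.
Set q0 = True.
Try q2 = False:
  (q2 OR NOT q4 OR q9) forces q9 = True.
  (NOT q0 OR NOT q7 OR NOT q9) forces q7 = False.
  (NOT q1 OR q7 OR q8) forces q8 = True.
  (NOT q0 OR NOT q5 OR NOT q9) forces q5 = False.
  clause (NOT q0 OR q5 OR q7 OR NOT q8) is falsified — backtrack.
So q2 = True.
Set q3 = True.
  then (NOT q3 OR NOT q6 OR NOT q7) forces q7 = False.
  then (NOT q1 OR q7 OR q8) forces q8 = True.
  then (NOT q2 OR q5 OR NOT q6 OR NOT q8) forces q5 = True.
  then (NOT q0 OR NOT q5 OR NOT q9) forces q9 = False.
All clauses satisfied.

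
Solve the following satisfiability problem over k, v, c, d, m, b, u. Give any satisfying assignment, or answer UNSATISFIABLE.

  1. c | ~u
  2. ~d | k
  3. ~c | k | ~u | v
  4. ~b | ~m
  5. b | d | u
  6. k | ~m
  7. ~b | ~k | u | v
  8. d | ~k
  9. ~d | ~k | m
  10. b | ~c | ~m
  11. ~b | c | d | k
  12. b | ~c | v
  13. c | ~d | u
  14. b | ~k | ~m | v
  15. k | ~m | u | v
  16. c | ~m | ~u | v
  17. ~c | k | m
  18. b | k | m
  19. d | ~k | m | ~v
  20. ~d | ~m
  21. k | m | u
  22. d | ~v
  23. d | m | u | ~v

UNSATISFIABLE

Case k = True:
  (d | ~k) forces d = True.
  (~d | ~k | m) forces m = True.
  Clause (~d | ~m) is falsified — contradiction.
Case k = False:
  (~d | k) forces d = False.
  (k | ~m) forces m = False.
  (~c | k | m) forces c = False.
  (c | ~u) forces u = False.
  Clause (k | m | u) is falsified — contradiction.
Both cases fail, so the formula is unsatisfiable.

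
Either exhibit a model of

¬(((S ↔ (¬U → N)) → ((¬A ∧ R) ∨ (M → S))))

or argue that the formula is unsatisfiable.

N = False; R = False; A = True; U = False; S = False; M = True

  ¬(((S ↔ (¬U → N)) → ((¬A ∧ R) ∨ (M → S)))) = True
    (S ↔ (¬U → N)) → ((¬A ∧ R) ∨ (M → S)) = False
      S ↔ (¬U → N) = True
        ¬U → N = False
          ¬U = True
      (¬A ∧ R) ∨ (M → S) = False
        ¬A ∧ R = False
          ¬A = False
        M → S = False
The formula evaluates to True.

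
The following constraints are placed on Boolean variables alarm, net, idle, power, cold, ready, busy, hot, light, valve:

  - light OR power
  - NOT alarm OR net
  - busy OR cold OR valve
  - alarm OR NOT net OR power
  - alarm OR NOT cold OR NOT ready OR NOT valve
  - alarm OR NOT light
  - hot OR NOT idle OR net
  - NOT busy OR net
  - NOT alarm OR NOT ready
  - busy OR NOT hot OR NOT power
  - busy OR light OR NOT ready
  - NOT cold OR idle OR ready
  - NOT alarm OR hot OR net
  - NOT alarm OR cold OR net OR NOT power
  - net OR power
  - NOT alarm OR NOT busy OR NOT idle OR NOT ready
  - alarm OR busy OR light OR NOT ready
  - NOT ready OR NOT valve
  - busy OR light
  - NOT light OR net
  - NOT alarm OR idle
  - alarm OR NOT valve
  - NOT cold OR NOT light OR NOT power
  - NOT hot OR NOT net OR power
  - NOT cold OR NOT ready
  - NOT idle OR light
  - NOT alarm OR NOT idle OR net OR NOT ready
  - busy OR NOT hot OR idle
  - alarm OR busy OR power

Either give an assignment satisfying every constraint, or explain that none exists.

alarm: False, net: True, idle: False, power: True, cold: False, ready: False, busy: True, hot: False, light: False, valve: False

Set alarm = False.
  then (alarm OR NOT light) forces light = False.
  then (busy OR light) forces busy = True.
  then (alarm OR NOT valve) forces valve = False.
  then (NOT idle OR light) forces idle = False.
  then (light OR power) forces power = True.
  then (NOT busy OR net) forces net = True.
Set cold = False.
Set ready = False.
Set hot = False.
All clauses satisfied.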